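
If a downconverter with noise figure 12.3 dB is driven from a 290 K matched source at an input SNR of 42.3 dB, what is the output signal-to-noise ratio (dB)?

By definition F = SNR_in/SNR_out, so in dB: SNR_out = SNR_in − NF
SNR_out = 42.3 − 12.3 = 30.0 dB

30.0 dB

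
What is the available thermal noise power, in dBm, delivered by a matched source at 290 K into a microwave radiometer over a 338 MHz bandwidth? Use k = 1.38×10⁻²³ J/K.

−88.7 dBm

P_n = kTB = 1.38×10⁻²³ × 290 × 3.38×10⁸ = 1.35×10⁻¹² W
In dBm: 10 log₁₀(1.35×10⁻¹² / 10⁻³) = −88.7 dBm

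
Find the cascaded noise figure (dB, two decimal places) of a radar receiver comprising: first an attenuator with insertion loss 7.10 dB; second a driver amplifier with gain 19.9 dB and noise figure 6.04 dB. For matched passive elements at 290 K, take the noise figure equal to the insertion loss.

13.14 dB

Convert to linear (a loss of L dB is a gain of −L dB): F_i = 10^(NF_i/10), G_i = 10^(G_i,dB/10)
  Stage 1: F_1 = 10^(7.10/10) = 5.129, G_1 = 10^(−7.10/10) = 0.1950
  Stage 2: F_2 = 10^(6.04/10) = 4.018, G_2 = 10^(19.9/10) = 97.72
Friis cascade:
  F = 5.129 + (4.018 − 1)/0.1950 = 20.61
NF = 10 log₁₀(20.61) = 13.14 dB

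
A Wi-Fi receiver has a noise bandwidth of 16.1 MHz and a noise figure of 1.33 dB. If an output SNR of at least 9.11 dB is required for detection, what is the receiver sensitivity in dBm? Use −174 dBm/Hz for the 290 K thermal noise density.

−91.5 dBm

Sensitivity = −174 + 10 log₁₀(B) + NF + SNR_min
= −174 + 72.07 + 1.33 + 9.11
= −91.49 dBm → −91.5 dBm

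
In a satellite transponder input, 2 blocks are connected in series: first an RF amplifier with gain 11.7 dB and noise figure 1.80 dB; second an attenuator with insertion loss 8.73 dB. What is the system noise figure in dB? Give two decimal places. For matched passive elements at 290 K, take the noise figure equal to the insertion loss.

2.90 dB

Convert to linear (a loss of L dB is a gain of −L dB): F_i = 10^(NF_i/10), G_i = 10^(G_i,dB/10)
  Stage 1: F_1 = 10^(1.80/10) = 1.514, G_1 = 10^(11.7/10) = 14.79
  Stage 2: F_2 = 10^(8.73/10) = 7.464, G_2 = 10^(−8.73/10) = 0.1340
Friis cascade:
  F = 1.514 + (7.464 − 1)/14.79 = 1.951
NF = 10 log₁₀(1.951) = 2.90 dB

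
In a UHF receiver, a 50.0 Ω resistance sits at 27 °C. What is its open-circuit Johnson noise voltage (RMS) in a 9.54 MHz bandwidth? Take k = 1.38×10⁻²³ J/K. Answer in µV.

2.81 µV

T = 27 °C + 273.15 = 300.15 K
V_n = √(4kTRB)
4kTRB = 4 × 1.38×10⁻²³ × 300.15 × 5.00×10¹ × 9.54×10⁶ = 7.90×10⁻¹² V²
V_n = √(7.90×10⁻¹²) = 2.81×10⁻⁶ V = 2.81 µV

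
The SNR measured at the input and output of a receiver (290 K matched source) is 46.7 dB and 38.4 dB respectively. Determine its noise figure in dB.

8.3 dB

NF (dB) = SNR_in(dB) − SNR_out(dB) when the source is at T₀
NF = 46.7 − 38.4 = 8.3 dB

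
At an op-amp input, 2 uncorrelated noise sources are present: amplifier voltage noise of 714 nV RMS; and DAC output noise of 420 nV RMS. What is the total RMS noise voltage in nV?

828 nV

Uncorrelated sources add in power (mean-square): V_tot = √(ΣV_i²)
V_tot = √[(7.14×10⁻⁷)² + (4.20×10⁻⁷)²] = 8.28×10⁻⁷ V = 828 nV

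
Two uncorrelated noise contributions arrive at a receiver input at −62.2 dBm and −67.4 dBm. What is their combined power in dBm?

Convert to linear, add, convert back:
P₁ = 6.03×10⁻¹⁰ W, P₂ = 1.82×10⁻¹⁰ W
P_tot = 7.85×10⁻¹⁰ W → 10 log₁₀(P_tot / 10⁻³) = −61.1 dBm

−61.1 dBm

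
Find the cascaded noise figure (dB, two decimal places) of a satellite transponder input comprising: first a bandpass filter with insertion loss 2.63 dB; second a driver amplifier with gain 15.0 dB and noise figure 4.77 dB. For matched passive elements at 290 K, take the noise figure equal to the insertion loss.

7.40 dB

Convert to linear (a loss of L dB is a gain of −L dB): F_i = 10^(NF_i/10), G_i = 10^(G_i,dB/10)
  Stage 1: F_1 = 10^(2.63/10) = 1.832, G_1 = 10^(−2.63/10) = 0.5458
  Stage 2: F_2 = 10^(4.77/10) = 2.999, G_2 = 10^(15.0/10) = 31.62
Friis cascade:
  F = 1.832 + (2.999 − 1)/0.5458 = 5.495
NF = 10 log₁₀(5.495) = 7.40 dB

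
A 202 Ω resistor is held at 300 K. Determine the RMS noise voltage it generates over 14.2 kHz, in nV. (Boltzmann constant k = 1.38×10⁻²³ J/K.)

V_n = √(4kTRB)
4kTRB = 4 × 1.38×10⁻²³ × 300 × 2.02×10² × 1.42×10⁴ = 4.75×10⁻¹⁴ V²
V_n = √(4.75×10⁻¹⁴) = 2.18×10⁻⁷ V = 218 nV

218 nV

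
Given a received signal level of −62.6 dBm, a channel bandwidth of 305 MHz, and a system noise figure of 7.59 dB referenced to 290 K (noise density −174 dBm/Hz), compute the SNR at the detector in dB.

Noise floor: N = −174 + 10 log₁₀(B) + NF
10 log₁₀(3.05×10⁸) = 84.84 dB
N = −174 + 84.84 + 7.59 = −81.57 dBm
SNR = P_sig − N = −62.6 − (−81.57) = 18.97 dB → 19.0 dB

19.0 dB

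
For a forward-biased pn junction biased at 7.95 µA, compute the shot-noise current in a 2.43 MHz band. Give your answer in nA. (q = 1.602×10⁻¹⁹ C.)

I_n = √(2qI·B)
2qI·B = 2 × 1.602×10⁻¹⁹ × 7.95×10⁻⁶ × 2.43×10⁶ = 6.19×10⁻¹⁸ A²
I_n = √(6.19×10⁻¹⁸) = 2.49×10⁻⁹ A = 2.49 nA

2.49 nA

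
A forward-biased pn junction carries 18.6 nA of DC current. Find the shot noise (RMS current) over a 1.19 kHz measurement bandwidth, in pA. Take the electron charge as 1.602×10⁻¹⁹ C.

2.66 pA

I_n = √(2qI·B)
2qI·B = 2 × 1.602×10⁻¹⁹ × 1.86×10⁻⁸ × 1.19×10³ = 7.09×10⁻²⁴ A²
I_n = √(7.09×10⁻²⁴) = 2.66×10⁻¹² A = 2.66 pA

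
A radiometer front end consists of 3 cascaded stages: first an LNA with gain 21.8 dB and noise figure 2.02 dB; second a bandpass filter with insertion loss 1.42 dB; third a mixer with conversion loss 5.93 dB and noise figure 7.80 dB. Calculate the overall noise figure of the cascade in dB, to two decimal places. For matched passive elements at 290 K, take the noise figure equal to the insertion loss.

2.15 dB

Convert to linear (a loss of L dB is a gain of −L dB): F_i = 10^(NF_i/10), G_i = 10^(G_i,dB/10)
  Stage 1: F_1 = 10^(2.02/10) = 1.592, G_1 = 10^(21.8/10) = 151.4
  Stage 2: F_2 = 10^(1.42/10) = 1.387, G_2 = 10^(−1.42/10) = 0.7211
  Stage 3: F_3 = 10^(7.80/10) = 6.026, G_3 = 10^(−5.93/10) = 0.2553
Friis cascade:
  F = 1.592 + (1.387 − 1)/151.4 + (6.026 − 1)/109.1 = 1.641
NF = 10 log₁₀(1.641) = 2.15 dB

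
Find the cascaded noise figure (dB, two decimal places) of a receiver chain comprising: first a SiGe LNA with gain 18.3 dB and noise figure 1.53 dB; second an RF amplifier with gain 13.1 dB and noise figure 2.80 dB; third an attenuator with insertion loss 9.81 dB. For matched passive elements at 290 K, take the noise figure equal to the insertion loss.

Convert to linear (a loss of L dB is a gain of −L dB): F_i = 10^(NF_i/10), G_i = 10^(G_i,dB/10)
  Stage 1: F_1 = 10^(1.53/10) = 1.422, G_1 = 10^(18.3/10) = 67.61
  Stage 2: F_2 = 10^(2.80/10) = 1.905, G_2 = 10^(13.1/10) = 20.42
  Stage 3: F_3 = 10^(9.81/10) = 9.572, G_3 = 10^(−9.81/10) = 0.1045
Friis cascade:
  F = 1.422 + (1.905 − 1)/67.61 + (9.572 − 1)/1380 = 1.442
NF = 10 log₁₀(1.442) = 1.59 dB

1.59 dB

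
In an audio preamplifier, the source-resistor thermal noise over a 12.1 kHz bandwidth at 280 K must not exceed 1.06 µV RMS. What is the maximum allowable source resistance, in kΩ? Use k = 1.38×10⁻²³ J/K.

6.01 kΩ

Johnson–Nyquist: V_n = √(4kTRB) ⇒ R = V_n² / (4kTB)
4kTB = 4 × 1.38×10⁻²³ × 280 × 1.21×10⁴ = 1.87×10⁻¹⁶
R = (1.06×10⁻⁶)² / 1.87×10⁻¹⁶ = 6.01×10³ Ω = 6.01 kΩ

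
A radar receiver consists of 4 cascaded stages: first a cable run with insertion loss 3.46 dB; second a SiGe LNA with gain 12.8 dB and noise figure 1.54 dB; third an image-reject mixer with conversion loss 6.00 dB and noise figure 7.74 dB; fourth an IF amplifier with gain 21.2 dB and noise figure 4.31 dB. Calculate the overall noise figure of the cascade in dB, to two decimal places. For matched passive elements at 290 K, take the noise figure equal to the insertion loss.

6.56 dB

Convert to linear (a loss of L dB is a gain of −L dB): F_i = 10^(NF_i/10), G_i = 10^(G_i,dB/10)
  Stage 1: F_1 = 10^(3.46/10) = 2.218, G_1 = 10^(−3.46/10) = 0.4508
  Stage 2: F_2 = 10^(1.54/10) = 1.426, G_2 = 10^(12.8/10) = 19.05
  Stage 3: F_3 = 10^(7.74/10) = 5.943, G_3 = 10^(−6.00/10) = 0.2512
  Stage 4: F_4 = 10^(4.31/10) = 2.698, G_4 = 10^(21.2/10) = 131.8
Friis cascade:
  F = 2.218 + (1.426 − 1)/0.4508 + (5.943 − 1)/8.590 + (2.698 − 1)/2.158 = 4.525
NF = 10 log₁₀(4.525) = 6.56 dB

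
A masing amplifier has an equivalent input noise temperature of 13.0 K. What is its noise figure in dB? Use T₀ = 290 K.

0.190 dB

F = 1 + T_e/T₀ = 1 + 13.0/290 = 1.04483
NF = 10 log₁₀(1.04483) = 0.190 dB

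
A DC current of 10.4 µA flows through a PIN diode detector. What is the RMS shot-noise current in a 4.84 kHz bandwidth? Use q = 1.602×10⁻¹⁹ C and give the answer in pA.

I_n = √(2qI·B)
2qI·B = 2 × 1.602×10⁻¹⁹ × 1.04×10⁻⁵ × 4.84×10³ = 1.61×10⁻²⁰ A²
I_n = √(1.61×10⁻²⁰) = 1.27×10⁻¹⁰ A = 127 pA

127 pA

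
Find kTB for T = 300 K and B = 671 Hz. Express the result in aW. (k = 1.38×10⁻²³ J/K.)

P_n = kTB = 1.38×10⁻²³ × 300 × 6.71×10² = 2.78×10⁻¹⁸ W = 2.78 aW

2.78 aW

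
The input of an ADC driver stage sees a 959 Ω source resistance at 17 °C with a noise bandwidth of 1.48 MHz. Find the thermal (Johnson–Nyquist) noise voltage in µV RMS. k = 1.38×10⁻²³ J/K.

T = 17 °C + 273.15 = 290.15 K
V_n = √(4kTRB)
4kTRB = 4 × 1.38×10⁻²³ × 290.15 × 9.59×10² × 1.48×10⁶ = 2.27×10⁻¹¹ V²
V_n = √(2.27×10⁻¹¹) = 4.77×10⁻⁶ V = 4.77 µV

4.77 µV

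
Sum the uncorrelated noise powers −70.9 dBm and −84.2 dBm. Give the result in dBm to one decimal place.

Convert to linear, add, convert back:
P₁ = 8.13×10⁻¹¹ W, P₂ = 3.80×10⁻¹² W
P_tot = 8.51×10⁻¹¹ W → 10 log₁₀(P_tot / 10⁻³) = −70.7 dBm

−70.7 dBm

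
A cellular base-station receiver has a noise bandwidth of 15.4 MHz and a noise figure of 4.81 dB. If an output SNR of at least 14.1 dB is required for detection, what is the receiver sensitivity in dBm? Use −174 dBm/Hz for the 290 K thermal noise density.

Sensitivity = −174 + 10 log₁₀(B) + NF + SNR_min
= −174 + 71.88 + 4.81 + 14.1
= −83.21 dBm → −83.2 dBm

−83.2 dBm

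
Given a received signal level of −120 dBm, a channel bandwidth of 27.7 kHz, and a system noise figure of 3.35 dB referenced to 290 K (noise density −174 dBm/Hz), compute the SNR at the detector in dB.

6.2 dB

Noise floor: N = −174 + 10 log₁₀(B) + NF
10 log₁₀(2.77×10⁴) = 44.42 dB
N = −174 + 44.42 + 3.35 = −126.23 dBm
SNR = P_sig − N = −120 − (−126.23) = 6.23 dB → 6.2 dB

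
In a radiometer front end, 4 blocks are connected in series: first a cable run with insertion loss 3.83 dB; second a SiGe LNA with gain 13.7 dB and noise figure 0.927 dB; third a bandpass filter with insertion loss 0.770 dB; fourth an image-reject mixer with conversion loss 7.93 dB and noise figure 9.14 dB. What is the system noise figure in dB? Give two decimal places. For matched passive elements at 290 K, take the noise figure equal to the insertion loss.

Convert to linear (a loss of L dB is a gain of −L dB): F_i = 10^(NF_i/10), G_i = 10^(G_i,dB/10)
  Stage 1: F_1 = 10^(3.83/10) = 2.415, G_1 = 10^(−3.83/10) = 0.4140
  Stage 2: F_2 = 10^(0.927/10) = 1.238, G_2 = 10^(13.7/10) = 23.44
  Stage 3: F_3 = 10^(0.770/10) = 1.194, G_3 = 10^(−0.770/10) = 0.8375
  Stage 4: F_4 = 10^(9.14/10) = 8.204, G_4 = 10^(−7.93/10) = 0.1611
Friis cascade:
  F = 2.415 + (1.238 − 1)/0.4140 + (1.194 − 1)/9.705 + (8.204 − 1)/8.128 = 3.896
NF = 10 log₁₀(3.896) = 5.91 dB

5.91 dB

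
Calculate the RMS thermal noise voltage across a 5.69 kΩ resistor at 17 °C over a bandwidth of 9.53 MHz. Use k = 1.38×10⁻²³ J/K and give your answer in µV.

29.5 µV

T = 17 °C + 273.15 = 290.15 K
V_n = √(4kTRB)
4kTRB = 4 × 1.38×10⁻²³ × 290.15 × 5.69×10³ × 9.53×10⁶ = 8.68×10⁻¹⁰ V²
V_n = √(8.68×10⁻¹⁰) = 2.95×10⁻⁵ V = 29.5 µV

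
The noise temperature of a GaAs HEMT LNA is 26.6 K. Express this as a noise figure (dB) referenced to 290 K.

0.381 dB

F = 1 + T_e/T₀ = 1 + 26.6/290 = 1.09172
NF = 10 log₁₀(1.09172) = 0.381 dB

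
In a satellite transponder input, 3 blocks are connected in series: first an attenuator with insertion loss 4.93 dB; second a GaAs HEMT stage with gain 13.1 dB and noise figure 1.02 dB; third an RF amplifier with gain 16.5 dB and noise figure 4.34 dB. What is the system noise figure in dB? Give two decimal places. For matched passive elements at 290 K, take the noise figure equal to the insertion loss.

Convert to linear (a loss of L dB is a gain of −L dB): F_i = 10^(NF_i/10), G_i = 10^(G_i,dB/10)
  Stage 1: F_1 = 10^(4.93/10) = 3.112, G_1 = 10^(−4.93/10) = 0.3214
  Stage 2: F_2 = 10^(1.02/10) = 1.265, G_2 = 10^(13.1/10) = 20.42
  Stage 3: F_3 = 10^(4.34/10) = 2.716, G_3 = 10^(16.5/10) = 44.67
Friis cascade:
  F = 3.112 + (1.265 − 1)/0.3214 + (2.716 − 1)/6.561 = 4.197
NF = 10 log₁₀(4.197) = 6.23 dB

6.23 dB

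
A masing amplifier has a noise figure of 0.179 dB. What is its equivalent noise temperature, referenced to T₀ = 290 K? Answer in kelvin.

12.2 K

F = 10^(0.179/10) = 1.04208
T_e = (F − 1)·T₀ = (1.04208 − 1) × 290 = 12.2 K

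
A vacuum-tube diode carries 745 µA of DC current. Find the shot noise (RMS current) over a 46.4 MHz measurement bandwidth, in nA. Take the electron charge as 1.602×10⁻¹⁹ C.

105 nA

I_n = √(2qI·B)
2qI·B = 2 × 1.602×10⁻¹⁹ × 7.45×10⁻⁴ × 4.64×10⁷ = 1.11×10⁻¹⁴ A²
I_n = √(1.11×10⁻¹⁴) = 1.05×10⁻⁷ A = 105 nA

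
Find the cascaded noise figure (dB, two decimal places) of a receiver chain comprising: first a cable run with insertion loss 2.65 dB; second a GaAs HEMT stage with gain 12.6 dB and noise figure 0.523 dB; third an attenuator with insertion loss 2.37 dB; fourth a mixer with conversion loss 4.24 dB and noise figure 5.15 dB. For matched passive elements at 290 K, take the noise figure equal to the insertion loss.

Convert to linear (a loss of L dB is a gain of −L dB): F_i = 10^(NF_i/10), G_i = 10^(G_i,dB/10)
  Stage 1: F_1 = 10^(2.65/10) = 1.841, G_1 = 10^(−2.65/10) = 0.5433
  Stage 2: F_2 = 10^(0.523/10) = 1.128, G_2 = 10^(12.6/10) = 18.20
  Stage 3: F_3 = 10^(2.37/10) = 1.726, G_3 = 10^(−2.37/10) = 0.5794
  Stage 4: F_4 = 10^(5.15/10) = 3.273, G_4 = 10^(−4.24/10) = 0.3767
Friis cascade:
  F = 1.841 + (1.128 − 1)/0.5433 + (1.726 − 1)/9.886 + (3.273 − 1)/5.728 = 2.547
NF = 10 log₁₀(2.547) = 4.06 dB

4.06 dB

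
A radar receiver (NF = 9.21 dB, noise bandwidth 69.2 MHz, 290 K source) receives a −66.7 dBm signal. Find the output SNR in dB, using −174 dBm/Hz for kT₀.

Noise floor: N = −174 + 10 log₁₀(B) + NF
10 log₁₀(6.92×10⁷) = 78.4 dB
N = −174 + 78.4 + 9.21 = −86.39 dBm
SNR = P_sig − N = −66.7 − (−86.39) = 19.69 dB → 19.7 dB

19.7 dB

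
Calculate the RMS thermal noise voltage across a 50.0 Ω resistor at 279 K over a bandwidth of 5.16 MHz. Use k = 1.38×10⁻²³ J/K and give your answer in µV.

V_n = √(4kTRB)
4kTRB = 4 × 1.38×10⁻²³ × 279 × 5.00×10¹ × 5.16×10⁶ = 3.97×10⁻¹² V²
V_n = √(3.97×10⁻¹²) = 1.99×10⁻⁶ V = 1.99 µV

1.99 µV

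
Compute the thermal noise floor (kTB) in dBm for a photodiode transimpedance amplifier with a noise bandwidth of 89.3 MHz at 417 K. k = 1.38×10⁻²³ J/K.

−92.9 dBm

P_n = kTB = 1.38×10⁻²³ × 417 × 8.93×10⁷ = 5.14×10⁻¹³ W
In dBm: 10 log₁₀(5.14×10⁻¹³ / 10⁻³) = −92.9 dBm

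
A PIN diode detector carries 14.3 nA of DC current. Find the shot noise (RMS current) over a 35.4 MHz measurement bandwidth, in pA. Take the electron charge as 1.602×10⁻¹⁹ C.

I_n = √(2qI·B)
2qI·B = 2 × 1.602×10⁻¹⁹ × 1.43×10⁻⁸ × 3.54×10⁷ = 1.62×10⁻¹⁹ A²
I_n = √(1.62×10⁻¹⁹) = 4.03×10⁻¹⁰ A = 403 pA

403 pA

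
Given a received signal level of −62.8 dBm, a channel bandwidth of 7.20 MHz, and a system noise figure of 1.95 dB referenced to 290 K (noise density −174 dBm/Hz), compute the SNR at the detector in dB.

40.7 dB

Noise floor: N = −174 + 10 log₁₀(B) + NF
10 log₁₀(7.20×10⁶) = 68.57 dB
N = −174 + 68.57 + 1.95 = −103.48 dBm
SNR = P_sig − N = −62.8 − (−103.48) = 40.68 dB → 40.7 dB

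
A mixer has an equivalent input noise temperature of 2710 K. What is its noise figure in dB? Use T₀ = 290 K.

F = 1 + T_e/T₀ = 1 + 2710/290 = 10.3448
NF = 10 log₁₀(10.3448) = 10.15 dB

10.15 dB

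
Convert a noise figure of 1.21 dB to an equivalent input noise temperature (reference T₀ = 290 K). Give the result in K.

F = 10^(1.21/10) = 1.3213
T_e = (F − 1)·T₀ = (1.3213 − 1) × 290 = 93.2 K

93.2 K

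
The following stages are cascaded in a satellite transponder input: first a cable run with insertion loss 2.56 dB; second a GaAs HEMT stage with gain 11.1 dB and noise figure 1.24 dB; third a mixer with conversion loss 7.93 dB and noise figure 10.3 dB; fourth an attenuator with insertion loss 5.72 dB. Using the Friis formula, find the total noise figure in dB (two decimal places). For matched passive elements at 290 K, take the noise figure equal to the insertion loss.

7.88 dB

Convert to linear (a loss of L dB is a gain of −L dB): F_i = 10^(NF_i/10), G_i = 10^(G_i,dB/10)
  Stage 1: F_1 = 10^(2.56/10) = 1.803, G_1 = 10^(−2.56/10) = 0.5546
  Stage 2: F_2 = 10^(1.24/10) = 1.330, G_2 = 10^(11.1/10) = 12.88
  Stage 3: F_3 = 10^(10.3/10) = 10.72, G_3 = 10^(−7.93/10) = 0.1611
  Stage 4: F_4 = 10^(5.72/10) = 3.733, G_4 = 10^(−5.72/10) = 0.2679
Friis cascade:
  F = 1.803 + (1.330 − 1)/0.5546 + (10.72 − 1)/7.145 + (3.733 − 1)/1.151 = 6.133
NF = 10 log₁₀(6.133) = 7.88 dB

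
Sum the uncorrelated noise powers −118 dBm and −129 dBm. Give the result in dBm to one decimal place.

−117.7 dBm

Convert to linear, add, convert back:
P₁ = 1.58×10⁻¹⁵ W, P₂ = 1.26×10⁻¹⁶ W
P_tot = 1.71×10⁻¹⁵ W → 10 log₁₀(P_tot / 10⁻³) = −117.7 dBm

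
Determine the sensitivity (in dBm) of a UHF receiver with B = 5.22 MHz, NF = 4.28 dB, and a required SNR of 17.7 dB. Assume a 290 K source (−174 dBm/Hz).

−84.8 dBm

Sensitivity = −174 + 10 log₁₀(B) + NF + SNR_min
= −174 + 67.18 + 4.28 + 17.7
= −84.84 dBm → −84.8 dBm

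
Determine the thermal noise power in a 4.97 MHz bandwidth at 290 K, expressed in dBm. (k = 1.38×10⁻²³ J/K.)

−107.0 dBm

P_n = kTB = 1.38×10⁻²³ × 290 × 4.97×10⁶ = 1.99×10⁻¹⁴ W
In dBm: 10 log₁₀(1.99×10⁻¹⁴ / 10⁻³) = −107.0 dBm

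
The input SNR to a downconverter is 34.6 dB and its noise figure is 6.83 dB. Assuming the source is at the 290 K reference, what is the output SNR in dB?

27.77 dB

By definition F = SNR_in/SNR_out, so in dB: SNR_out = SNR_in − NF
SNR_out = 34.6 − 6.83 = 27.77 dB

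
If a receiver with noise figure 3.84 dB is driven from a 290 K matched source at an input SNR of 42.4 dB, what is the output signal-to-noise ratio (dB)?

By definition F = SNR_in/SNR_out, so in dB: SNR_out = SNR_in − NF
SNR_out = 42.4 − 3.84 = 38.56 dB

38.56 dB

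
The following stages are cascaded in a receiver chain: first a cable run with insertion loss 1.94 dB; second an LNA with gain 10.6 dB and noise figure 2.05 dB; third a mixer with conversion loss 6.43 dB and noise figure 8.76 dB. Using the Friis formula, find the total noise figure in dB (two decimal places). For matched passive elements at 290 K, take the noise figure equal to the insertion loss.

5.31 dB

Convert to linear (a loss of L dB is a gain of −L dB): F_i = 10^(NF_i/10), G_i = 10^(G_i,dB/10)
  Stage 1: F_1 = 10^(1.94/10) = 1.563, G_1 = 10^(−1.94/10) = 0.6397
  Stage 2: F_2 = 10^(2.05/10) = 1.603, G_2 = 10^(10.6/10) = 11.48
  Stage 3: F_3 = 10^(8.76/10) = 7.516, G_3 = 10^(−6.43/10) = 0.2275
Friis cascade:
  F = 1.563 + (1.603 − 1)/0.6397 + (7.516 − 1)/7.345 = 3.393
NF = 10 log₁₀(3.393) = 5.31 dB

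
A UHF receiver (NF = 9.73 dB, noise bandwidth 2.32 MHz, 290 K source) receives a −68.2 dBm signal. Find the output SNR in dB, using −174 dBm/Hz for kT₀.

Noise floor: N = −174 + 10 log₁₀(B) + NF
10 log₁₀(2.32×10⁶) = 63.65 dB
N = −174 + 63.65 + 9.73 = −100.62 dBm
SNR = P_sig − N = −68.2 − (−100.62) = 32.42 dB → 32.4 dB

32.4 dB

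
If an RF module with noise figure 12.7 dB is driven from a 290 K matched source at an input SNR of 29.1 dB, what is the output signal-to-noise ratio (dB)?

16.4 dB

By definition F = SNR_in/SNR_out, so in dB: SNR_out = SNR_in − NF
SNR_out = 29.1 − 12.7 = 16.4 dB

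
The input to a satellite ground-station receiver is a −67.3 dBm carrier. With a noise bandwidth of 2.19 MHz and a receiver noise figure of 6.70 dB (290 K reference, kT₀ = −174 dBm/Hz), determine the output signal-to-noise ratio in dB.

Noise floor: N = −174 + 10 log₁₀(B) + NF
10 log₁₀(2.19×10⁶) = 63.4 dB
N = −174 + 63.4 + 6.70 = −103.90 dBm
SNR = P_sig − N = −67.3 − (−103.90) = 36.60 dB → 36.6 dB

36.6 dB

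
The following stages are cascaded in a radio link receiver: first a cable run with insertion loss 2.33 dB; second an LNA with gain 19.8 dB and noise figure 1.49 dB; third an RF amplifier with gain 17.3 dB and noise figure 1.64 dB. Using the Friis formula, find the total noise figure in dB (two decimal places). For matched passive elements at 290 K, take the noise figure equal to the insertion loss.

3.83 dB

Convert to linear (a loss of L dB is a gain of −L dB): F_i = 10^(NF_i/10), G_i = 10^(G_i,dB/10)
  Stage 1: F_1 = 10^(2.33/10) = 1.710, G_1 = 10^(−2.33/10) = 0.5848
  Stage 2: F_2 = 10^(1.49/10) = 1.409, G_2 = 10^(19.8/10) = 95.50
  Stage 3: F_3 = 10^(1.64/10) = 1.459, G_3 = 10^(17.3/10) = 53.70
Friis cascade:
  F = 1.710 + (1.409 − 1)/0.5848 + (1.459 − 1)/55.85 = 2.418
NF = 10 log₁₀(2.418) = 3.83 dB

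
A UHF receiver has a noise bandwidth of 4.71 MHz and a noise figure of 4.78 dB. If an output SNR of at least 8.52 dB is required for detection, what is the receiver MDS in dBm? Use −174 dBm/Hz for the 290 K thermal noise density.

−94.0 dBm

Sensitivity = −174 + 10 log₁₀(B) + NF + SNR_min
= −174 + 66.73 + 4.78 + 8.52
= −93.97 dBm → −94.0 dBm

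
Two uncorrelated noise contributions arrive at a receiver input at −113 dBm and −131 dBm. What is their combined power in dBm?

Convert to linear, add, convert back:
P₁ = 5.01×10⁻¹⁵ W, P₂ = 7.94×10⁻¹⁷ W
P_tot = 5.09×10⁻¹⁵ W → 10 log₁₀(P_tot / 10⁻³) = −112.9 dBm

−112.9 dBm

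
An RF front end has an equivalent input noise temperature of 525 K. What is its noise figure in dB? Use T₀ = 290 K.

4.49 dB

F = 1 + T_e/T₀ = 1 + 525/290 = 2.81034
NF = 10 log₁₀(2.81034) = 4.49 dB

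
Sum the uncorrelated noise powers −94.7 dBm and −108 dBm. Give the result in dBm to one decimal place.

−94.5 dBm

Convert to linear, add, convert back:
P₁ = 3.39×10⁻¹³ W, P₂ = 1.58×10⁻¹⁴ W
P_tot = 3.55×10⁻¹³ W → 10 log₁₀(P_tot / 10⁻³) = −94.5 dBm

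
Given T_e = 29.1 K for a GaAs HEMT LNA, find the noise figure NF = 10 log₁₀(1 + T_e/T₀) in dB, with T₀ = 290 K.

0.415 dB

F = 1 + T_e/T₀ = 1 + 29.1/290 = 1.10034
NF = 10 log₁₀(1.10034) = 0.415 dB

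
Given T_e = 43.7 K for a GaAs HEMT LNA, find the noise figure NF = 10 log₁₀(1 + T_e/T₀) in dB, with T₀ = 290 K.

0.610 dB

F = 1 + T_e/T₀ = 1 + 43.7/290 = 1.15069
NF = 10 log₁₀(1.15069) = 0.610 dB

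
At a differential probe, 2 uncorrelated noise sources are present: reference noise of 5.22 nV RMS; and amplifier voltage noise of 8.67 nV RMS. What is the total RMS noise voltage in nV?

10.1 nV

Uncorrelated sources add in power (mean-square): V_tot = √(ΣV_i²)
V_tot = √[(5.22×10⁻⁹)² + (8.67×10⁻⁹)²] = 1.01×10⁻⁸ V = 10.1 nV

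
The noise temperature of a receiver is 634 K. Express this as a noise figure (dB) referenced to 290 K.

5.03 dB

F = 1 + T_e/T₀ = 1 + 634/290 = 3.18621
NF = 10 log₁₀(3.18621) = 5.03 dB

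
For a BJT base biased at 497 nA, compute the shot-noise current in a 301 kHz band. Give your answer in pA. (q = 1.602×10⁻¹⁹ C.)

I_n = √(2qI·B)
2qI·B = 2 × 1.602×10⁻¹⁹ × 4.97×10⁻⁷ × 3.01×10⁵ = 4.79×10⁻²⁰ A²
I_n = √(4.79×10⁻²⁰) = 2.19×10⁻¹⁰ A = 219 pA

219 pA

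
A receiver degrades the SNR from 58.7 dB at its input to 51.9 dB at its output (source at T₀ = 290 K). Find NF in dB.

6.8 dB

NF (dB) = SNR_in(dB) − SNR_out(dB) when the source is at T₀
NF = 58.7 − 51.9 = 6.8 dB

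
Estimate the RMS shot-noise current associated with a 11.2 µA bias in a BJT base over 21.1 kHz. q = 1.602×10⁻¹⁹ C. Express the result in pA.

I_n = √(2qI·B)
2qI·B = 2 × 1.602×10⁻¹⁹ × 1.12×10⁻⁵ × 2.11×10⁴ = 7.57×10⁻²⁰ A²
I_n = √(7.57×10⁻²⁰) = 2.75×10⁻¹⁰ A = 275 pA

275 pA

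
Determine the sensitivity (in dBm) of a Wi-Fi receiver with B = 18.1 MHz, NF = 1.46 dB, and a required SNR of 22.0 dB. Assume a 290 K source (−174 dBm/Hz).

−78.0 dBm

Sensitivity = −174 + 10 log₁₀(B) + NF + SNR_min
= −174 + 72.58 + 1.46 + 22.0
= −77.96 dBm → −78.0 dBm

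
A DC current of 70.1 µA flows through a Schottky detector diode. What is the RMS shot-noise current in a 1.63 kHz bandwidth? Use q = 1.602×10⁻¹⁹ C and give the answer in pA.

191 pA

I_n = √(2qI·B)
2qI·B = 2 × 1.602×10⁻¹⁹ × 7.01×10⁻⁵ × 1.63×10³ = 3.66×10⁻²⁰ A²
I_n = √(3.66×10⁻²⁰) = 1.91×10⁻¹⁰ A = 191 pA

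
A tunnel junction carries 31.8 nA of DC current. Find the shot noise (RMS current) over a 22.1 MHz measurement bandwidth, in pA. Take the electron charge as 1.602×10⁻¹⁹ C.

475 pA

I_n = √(2qI·B)
2qI·B = 2 × 1.602×10⁻¹⁹ × 3.18×10⁻⁸ × 2.21×10⁷ = 2.25×10⁻¹⁹ A²
I_n = √(2.25×10⁻¹⁹) = 4.75×10⁻¹⁰ A = 475 pA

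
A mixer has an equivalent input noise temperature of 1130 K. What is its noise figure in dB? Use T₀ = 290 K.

F = 1 + T_e/T₀ = 1 + 1130/290 = 4.89655
NF = 10 log₁₀(4.89655) = 6.90 dB

6.90 dB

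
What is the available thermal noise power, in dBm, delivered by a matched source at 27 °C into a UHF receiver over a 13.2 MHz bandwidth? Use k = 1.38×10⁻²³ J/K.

−102.6 dBm

T = 27 °C + 273.15 = 300.15 K
P_n = kTB = 1.38×10⁻²³ × 300.15 × 1.32×10⁷ = 5.47×10⁻¹⁴ W
In dBm: 10 log₁₀(5.47×10⁻¹⁴ / 10⁻³) = −102.6 dBm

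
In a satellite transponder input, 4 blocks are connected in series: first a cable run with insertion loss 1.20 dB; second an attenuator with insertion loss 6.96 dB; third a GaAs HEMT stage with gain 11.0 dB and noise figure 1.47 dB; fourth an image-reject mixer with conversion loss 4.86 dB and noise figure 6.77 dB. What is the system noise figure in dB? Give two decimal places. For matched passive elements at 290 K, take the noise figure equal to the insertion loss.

Convert to linear (a loss of L dB is a gain of −L dB): F_i = 10^(NF_i/10), G_i = 10^(G_i,dB/10)
  Stage 1: F_1 = 10^(1.20/10) = 1.318, G_1 = 10^(−1.20/10) = 0.7586
  Stage 2: F_2 = 10^(6.96/10) = 4.966, G_2 = 10^(−6.96/10) = 0.2014
  Stage 3: F_3 = 10^(1.47/10) = 1.403, G_3 = 10^(11.0/10) = 12.59
  Stage 4: F_4 = 10^(6.77/10) = 4.753, G_4 = 10^(−4.86/10) = 0.3266
Friis cascade:
  F = 1.318 + (4.966 − 1)/0.7586 + (1.403 − 1)/0.1528 + (4.753 − 1)/1.923 = 11.14
NF = 10 log₁₀(11.14) = 10.47 dB

10.47 dB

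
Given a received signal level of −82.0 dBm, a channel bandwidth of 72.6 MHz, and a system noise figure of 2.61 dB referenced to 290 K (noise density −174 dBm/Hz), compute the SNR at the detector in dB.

Noise floor: N = −174 + 10 log₁₀(B) + NF
10 log₁₀(7.26×10⁷) = 78.61 dB
N = −174 + 78.61 + 2.61 = −92.78 dBm
SNR = P_sig − N = −82.0 − (−92.78) = 10.78 dB → 10.8 dB

10.8 dB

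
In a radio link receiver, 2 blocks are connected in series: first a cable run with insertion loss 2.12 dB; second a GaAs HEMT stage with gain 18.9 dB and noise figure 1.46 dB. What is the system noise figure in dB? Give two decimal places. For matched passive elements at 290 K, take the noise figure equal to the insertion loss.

Convert to linear (a loss of L dB is a gain of −L dB): F_i = 10^(NF_i/10), G_i = 10^(G_i,dB/10)
  Stage 1: F_1 = 10^(2.12/10) = 1.629, G_1 = 10^(−2.12/10) = 0.6138
  Stage 2: F_2 = 10^(1.46/10) = 1.400, G_2 = 10^(18.9/10) = 77.62
Friis cascade:
  F = 1.629 + (1.400 − 1)/0.6138 = 2.280
NF = 10 log₁₀(2.280) = 3.58 dB

3.58 dB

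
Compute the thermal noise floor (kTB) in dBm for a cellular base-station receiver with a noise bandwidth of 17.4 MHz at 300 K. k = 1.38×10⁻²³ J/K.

P_n = kTB = 1.38×10⁻²³ × 300 × 1.74×10⁷ = 7.20×10⁻¹⁴ W
In dBm: 10 log₁₀(7.20×10⁻¹⁴ / 10⁻³) = −101.4 dBm

−101.4 dBm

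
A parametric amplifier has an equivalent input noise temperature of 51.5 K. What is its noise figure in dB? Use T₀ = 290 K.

F = 1 + T_e/T₀ = 1 + 51.5/290 = 1.17759
NF = 10 log₁₀(1.17759) = 0.710 dB

0.710 dB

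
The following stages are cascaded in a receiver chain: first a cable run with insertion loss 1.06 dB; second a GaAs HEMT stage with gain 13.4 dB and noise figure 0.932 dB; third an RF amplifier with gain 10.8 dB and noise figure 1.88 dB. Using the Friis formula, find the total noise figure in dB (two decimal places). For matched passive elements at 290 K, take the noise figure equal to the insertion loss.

Convert to linear (a loss of L dB is a gain of −L dB): F_i = 10^(NF_i/10), G_i = 10^(G_i,dB/10)
  Stage 1: F_1 = 10^(1.06/10) = 1.276, G_1 = 10^(−1.06/10) = 0.7834
  Stage 2: F_2 = 10^(0.932/10) = 1.239, G_2 = 10^(13.4/10) = 21.88
  Stage 3: F_3 = 10^(1.88/10) = 1.542, G_3 = 10^(10.8/10) = 12.02
Friis cascade:
  F = 1.276 + (1.239 − 1)/0.7834 + (1.542 − 1)/17.14 = 1.614
NF = 10 log₁₀(1.614) = 2.08 dB

2.08 dB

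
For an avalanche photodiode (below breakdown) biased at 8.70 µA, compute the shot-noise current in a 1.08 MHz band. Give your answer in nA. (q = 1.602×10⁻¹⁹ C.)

1.74 nA

I_n = √(2qI·B)
2qI·B = 2 × 1.602×10⁻¹⁹ × 8.70×10⁻⁶ × 1.08×10⁶ = 3.01×10⁻¹⁸ A²
I_n = √(3.01×10⁻¹⁸) = 1.74×10⁻⁹ A = 1.74 nA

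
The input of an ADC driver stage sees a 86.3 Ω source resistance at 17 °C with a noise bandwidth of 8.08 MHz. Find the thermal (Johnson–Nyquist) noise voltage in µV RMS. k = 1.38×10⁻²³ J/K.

3.34 µV

T = 17 °C + 273.15 = 290.15 K
V_n = √(4kTRB)
4kTRB = 4 × 1.38×10⁻²³ × 290.15 × 8.63×10¹ × 8.08×10⁶ = 1.12×10⁻¹¹ V²
V_n = √(1.12×10⁻¹¹) = 3.34×10⁻⁶ V = 3.34 µV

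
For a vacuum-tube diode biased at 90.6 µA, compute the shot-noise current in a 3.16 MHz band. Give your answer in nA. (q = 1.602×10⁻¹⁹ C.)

9.58 nA

I_n = √(2qI·B)
2qI·B = 2 × 1.602×10⁻¹⁹ × 9.06×10⁻⁵ × 3.16×10⁶ = 9.17×10⁻¹⁷ A²
I_n = √(9.17×10⁻¹⁷) = 9.58×10⁻⁹ A = 9.58 nA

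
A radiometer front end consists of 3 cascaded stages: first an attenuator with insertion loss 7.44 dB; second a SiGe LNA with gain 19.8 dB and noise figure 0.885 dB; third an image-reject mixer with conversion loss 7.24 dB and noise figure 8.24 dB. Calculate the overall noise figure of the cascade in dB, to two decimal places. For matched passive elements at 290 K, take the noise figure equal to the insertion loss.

Convert to linear (a loss of L dB is a gain of −L dB): F_i = 10^(NF_i/10), G_i = 10^(G_i,dB/10)
  Stage 1: F_1 = 10^(7.44/10) = 5.546, G_1 = 10^(−7.44/10) = 0.1803
  Stage 2: F_2 = 10^(0.885/10) = 1.226, G_2 = 10^(19.8/10) = 95.50
  Stage 3: F_3 = 10^(8.24/10) = 6.668, G_3 = 10^(−7.24/10) = 0.1888
Friis cascade:
  F = 5.546 + (1.226 − 1)/0.1803 + (6.668 − 1)/17.22 = 7.129
NF = 10 log₁₀(7.129) = 8.53 dB

8.53 dB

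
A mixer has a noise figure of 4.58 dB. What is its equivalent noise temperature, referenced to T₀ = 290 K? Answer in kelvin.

F = 10^(4.58/10) = 2.87078
T_e = (F − 1)·T₀ = (2.87078 − 1) × 290 = 543 K

543 K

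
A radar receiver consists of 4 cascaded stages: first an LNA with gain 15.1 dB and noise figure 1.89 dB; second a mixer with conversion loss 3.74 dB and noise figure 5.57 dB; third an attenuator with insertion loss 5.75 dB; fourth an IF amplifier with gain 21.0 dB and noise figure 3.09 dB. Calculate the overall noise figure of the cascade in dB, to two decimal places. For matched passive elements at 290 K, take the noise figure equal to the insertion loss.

Convert to linear (a loss of L dB is a gain of −L dB): F_i = 10^(NF_i/10), G_i = 10^(G_i,dB/10)
  Stage 1: F_1 = 10^(1.89/10) = 1.545, G_1 = 10^(15.1/10) = 32.36
  Stage 2: F_2 = 10^(5.57/10) = 3.606, G_2 = 10^(−3.74/10) = 0.4227
  Stage 3: F_3 = 10^(5.75/10) = 3.758, G_3 = 10^(−5.75/10) = 0.2661
  Stage 4: F_4 = 10^(3.09/10) = 2.037, G_4 = 10^(21.0/10) = 125.9
Friis cascade:
  F = 1.545 + (3.606 − 1)/32.36 + (3.758 − 1)/13.68 + (2.037 − 1)/3.639 = 2.112
NF = 10 log₁₀(2.112) = 3.25 dB

3.25 dB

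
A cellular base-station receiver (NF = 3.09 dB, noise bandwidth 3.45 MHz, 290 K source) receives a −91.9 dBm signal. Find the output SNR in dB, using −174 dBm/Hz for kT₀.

Noise floor: N = −174 + 10 log₁₀(B) + NF
10 log₁₀(3.45×10⁶) = 65.38 dB
N = −174 + 65.38 + 3.09 = −105.53 dBm
SNR = P_sig − N = −91.9 − (−105.53) = 13.63 dB → 13.6 dB

13.6 dB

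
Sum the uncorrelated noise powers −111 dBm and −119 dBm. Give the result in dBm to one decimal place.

Convert to linear, add, convert back:
P₁ = 7.94×10⁻¹⁵ W, P₂ = 1.26×10⁻¹⁵ W
P_tot = 9.20×10⁻¹⁵ W → 10 log₁₀(P_tot / 10⁻³) = −110.4 dBm

−110.4 dBm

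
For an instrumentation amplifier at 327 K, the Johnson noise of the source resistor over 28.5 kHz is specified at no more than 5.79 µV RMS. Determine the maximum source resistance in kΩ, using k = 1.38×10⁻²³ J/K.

Johnson–Nyquist: V_n = √(4kTRB) ⇒ R = V_n² / (4kTB)
4kTB = 4 × 1.38×10⁻²³ × 327 × 2.85×10⁴ = 5.14×10⁻¹⁶
R = (5.79×10⁻⁶)² / 5.14×10⁻¹⁶ = 6.52×10⁴ Ω = 65.2 kΩ

65.2 kΩ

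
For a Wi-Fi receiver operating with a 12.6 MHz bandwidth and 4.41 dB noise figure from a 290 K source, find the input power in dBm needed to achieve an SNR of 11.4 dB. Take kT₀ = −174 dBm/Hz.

Sensitivity = −174 + 10 log₁₀(B) + NF + SNR_min
= −174 + 71 + 4.41 + 11.4
= −87.19 dBm → −87.2 dBm

−87.2 dBm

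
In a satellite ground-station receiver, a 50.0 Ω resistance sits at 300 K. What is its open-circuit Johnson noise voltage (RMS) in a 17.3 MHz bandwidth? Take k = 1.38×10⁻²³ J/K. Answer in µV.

3.78 µV

V_n = √(4kTRB)
4kTRB = 4 × 1.38×10⁻²³ × 300 × 5.00×10¹ × 1.73×10⁷ = 1.43×10⁻¹¹ V²
V_n = √(1.43×10⁻¹¹) = 3.78×10⁻⁶ V = 3.78 µV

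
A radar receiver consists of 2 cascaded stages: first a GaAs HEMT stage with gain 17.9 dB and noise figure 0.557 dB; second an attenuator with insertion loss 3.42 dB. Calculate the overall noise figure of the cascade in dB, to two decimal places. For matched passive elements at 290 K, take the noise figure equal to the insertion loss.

Convert to linear (a loss of L dB is a gain of −L dB): F_i = 10^(NF_i/10), G_i = 10^(G_i,dB/10)
  Stage 1: F_1 = 10^(0.557/10) = 1.137, G_1 = 10^(17.9/10) = 61.66
  Stage 2: F_2 = 10^(3.42/10) = 2.198, G_2 = 10^(−3.42/10) = 0.4550
Friis cascade:
  F = 1.137 + (2.198 − 1)/61.66 = 1.156
NF = 10 log₁₀(1.156) = 0.63 dB

0.63 dB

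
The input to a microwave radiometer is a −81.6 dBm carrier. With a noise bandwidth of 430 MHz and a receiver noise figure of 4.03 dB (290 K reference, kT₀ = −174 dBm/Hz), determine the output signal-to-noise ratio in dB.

Noise floor: N = −174 + 10 log₁₀(B) + NF
10 log₁₀(4.30×10⁸) = 86.33 dB
N = −174 + 86.33 + 4.03 = −83.64 dBm
SNR = P_sig − N = −81.6 − (−83.64) = 2.04 dB → 2.0 dB

2.0 dB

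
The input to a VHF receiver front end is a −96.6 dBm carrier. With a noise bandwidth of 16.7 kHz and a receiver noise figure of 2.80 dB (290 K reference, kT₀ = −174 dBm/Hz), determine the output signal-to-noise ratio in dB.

Noise floor: N = −174 + 10 log₁₀(B) + NF
10 log₁₀(1.67×10⁴) = 42.23 dB
N = −174 + 42.23 + 2.80 = −128.97 dBm
SNR = P_sig − N = −96.6 − (−128.97) = 32.37 dB → 32.4 dB

32.4 dB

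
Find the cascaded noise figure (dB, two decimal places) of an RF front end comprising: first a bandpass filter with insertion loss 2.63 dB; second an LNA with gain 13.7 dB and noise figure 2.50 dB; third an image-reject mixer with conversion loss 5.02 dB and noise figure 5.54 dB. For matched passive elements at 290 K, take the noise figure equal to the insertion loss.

Convert to linear (a loss of L dB is a gain of −L dB): F_i = 10^(NF_i/10), G_i = 10^(G_i,dB/10)
  Stage 1: F_1 = 10^(2.63/10) = 1.832, G_1 = 10^(−2.63/10) = 0.5458
  Stage 2: F_2 = 10^(2.50/10) = 1.778, G_2 = 10^(13.7/10) = 23.44
  Stage 3: F_3 = 10^(5.54/10) = 3.581, G_3 = 10^(−5.02/10) = 0.3148
Friis cascade:
  F = 1.832 + (1.778 − 1)/0.5458 + (3.581 − 1)/12.79 = 3.460
NF = 10 log₁₀(3.460) = 5.39 dB

5.39 dB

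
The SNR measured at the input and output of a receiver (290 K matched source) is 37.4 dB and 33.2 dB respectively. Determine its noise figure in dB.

4.2 dB

NF (dB) = SNR_in(dB) − SNR_out(dB) when the source is at T₀
NF = 37.4 − 33.2 = 4.2 dB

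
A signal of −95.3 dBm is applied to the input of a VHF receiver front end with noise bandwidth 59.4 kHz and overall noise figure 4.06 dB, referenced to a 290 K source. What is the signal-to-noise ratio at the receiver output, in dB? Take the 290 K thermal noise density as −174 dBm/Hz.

26.9 dB

Noise floor: N = −174 + 10 log₁₀(B) + NF
10 log₁₀(5.94×10⁴) = 47.74 dB
N = −174 + 47.74 + 4.06 = −122.20 dBm
SNR = P_sig − N = −95.3 − (−122.20) = 26.90 dB → 26.9 dB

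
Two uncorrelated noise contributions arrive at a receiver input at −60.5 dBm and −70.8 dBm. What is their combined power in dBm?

−60.1 dBm

Convert to linear, add, convert back:
P₁ = 8.91×10⁻¹⁰ W, P₂ = 8.32×10⁻¹¹ W
P_tot = 9.74×10⁻¹⁰ W → 10 log₁₀(P_tot / 10⁻³) = −60.1 dBm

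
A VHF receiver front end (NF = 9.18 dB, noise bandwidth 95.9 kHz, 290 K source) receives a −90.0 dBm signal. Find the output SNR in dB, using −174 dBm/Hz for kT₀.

Noise floor: N = −174 + 10 log₁₀(B) + NF
10 log₁₀(9.59×10⁴) = 49.82 dB
N = −174 + 49.82 + 9.18 = −115.00 dBm
SNR = P_sig − N = −90.0 − (−115.00) = 25.00 dB → 25.0 dB

25.0 dB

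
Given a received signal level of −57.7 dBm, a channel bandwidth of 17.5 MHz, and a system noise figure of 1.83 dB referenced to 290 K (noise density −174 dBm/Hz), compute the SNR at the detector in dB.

42.0 dB

Noise floor: N = −174 + 10 log₁₀(B) + NF
10 log₁₀(1.75×10⁷) = 72.43 dB
N = −174 + 72.43 + 1.83 = −99.74 dBm
SNR = P_sig − N = −57.7 − (−99.74) = 42.04 dB → 42.0 dB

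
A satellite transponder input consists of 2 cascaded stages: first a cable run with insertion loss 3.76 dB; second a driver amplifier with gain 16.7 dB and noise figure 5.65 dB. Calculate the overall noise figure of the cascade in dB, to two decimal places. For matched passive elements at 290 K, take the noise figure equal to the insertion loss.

9.41 dB

Convert to linear (a loss of L dB is a gain of −L dB): F_i = 10^(NF_i/10), G_i = 10^(G_i,dB/10)
  Stage 1: F_1 = 10^(3.76/10) = 2.377, G_1 = 10^(−3.76/10) = 0.4207
  Stage 2: F_2 = 10^(5.65/10) = 3.673, G_2 = 10^(16.7/10) = 46.77
Friis cascade:
  F = 2.377 + (3.673 − 1)/0.4207 = 8.730
NF = 10 log₁₀(8.730) = 9.41 dB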